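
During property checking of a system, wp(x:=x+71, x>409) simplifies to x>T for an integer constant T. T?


Formula: wp(x:=E, P) = P[E/x] (substitute E for x in postcondition)
Step 1: Postcondition: x>409
Step 2: Substitute x+71 for x: x+71>409
Step 3: Solve for x: x > 409-71 = 338

338


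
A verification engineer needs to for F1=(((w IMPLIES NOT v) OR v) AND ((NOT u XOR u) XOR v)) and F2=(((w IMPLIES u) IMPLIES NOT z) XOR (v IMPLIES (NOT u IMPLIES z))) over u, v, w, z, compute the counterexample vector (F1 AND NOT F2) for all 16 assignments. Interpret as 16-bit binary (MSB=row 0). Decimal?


F1 = (((w IMPLIES NOT v) OR v) AND ((NOT u XOR u) XOR v))
F2 = (((w IMPLIES u) IMPLIES NOT z) XOR (v IMPLIES (NOT u IMPLIES z)))
Counterexample to F1=>F2 is where F1=1 and F2=0.
Evaluate each row (bits = u,v,w,z, MSB first):
  row 0 [0000]: F1=1 F2=0 -> F1&~F2 -> 1
  row 1 [0001]: F1=1 F2=1 -> F1&~F2 -> 0
  row 2 [0010]: F1=1 F2=0 -> F1&~F2 -> 1
  row 3 [0011]: F1=1 F2=0 -> F1&~F2 -> 1
  row 4 [0100]: F1=0 F2=1 -> F1&~F2 -> 0
  row 5 [0101]: F1=0 F2=1 -> F1&~F2 -> 0
  row 6 [0110]: F1=0 F2=1 -> F1&~F2 -> 0
  row 7 [0111]: F1=0 F2=0 -> F1&~F2 -> 0
  row 8 [1000]: F1=1 F2=0 -> F1&~F2 -> 1
  row 9 [1001]: F1=1 F2=1 -> F1&~F2 -> 0
  row 10 [1010]: F1=1 F2=0 -> F1&~F2 -> 1
  row 11 [1011]: F1=1 F2=1 -> F1&~F2 -> 0
  row 12 [1100]: F1=0 F2=0 -> F1&~F2 -> 0
  row 13 [1101]: F1=0 F2=1 -> F1&~F2 -> 0
  row 14 [1110]: F1=0 F2=0 -> F1&~F2 -> 0
  row 15 [1111]: F1=0 F2=1 -> F1&~F2 -> 0
Full result column, 4 rows per line (u,v fixed per line; w,z runs 00..11 left to right):
  rows 0-3 [u,v=00]: 1011  = hex B
  rows 4-7 [u,v=01]: 0000  = hex 0
  rows 8-11 [u,v=10]: 1010  = hex A
  rows 12-15 [u,v=11]: 0000  = hex 0
Counterexample vector (row 0 .. row 15) = 1011000010100000
Output column grouped in 4s = 1011 0000 1010 0000 = 0xB0A0
Convert to decimal digit by digit (value = value*16 + digit):
  B -> 11
  11*16 + 0 = 176
  176*16 + 10 (A) = 2826
  2826*16 + 0 = 45216
Decimal = 45216

45216


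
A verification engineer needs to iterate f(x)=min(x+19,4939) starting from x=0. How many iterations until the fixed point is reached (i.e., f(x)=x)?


Step 1: x=0, cap=4939, increment=19
Step 2: x grows by 19 each step until capped at 4939; fixed point is x=4939
Step 3: iterations = ceil(4939/19) = 260

260


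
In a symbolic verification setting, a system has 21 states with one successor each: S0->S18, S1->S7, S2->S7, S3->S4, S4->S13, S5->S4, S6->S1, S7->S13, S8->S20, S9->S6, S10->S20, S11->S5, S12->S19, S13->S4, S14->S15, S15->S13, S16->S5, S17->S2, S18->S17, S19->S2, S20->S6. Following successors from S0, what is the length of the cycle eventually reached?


Trace from S0 until a state repeats:
  S0 -> S18 -> S17 -> S2 -> S7 -> S13 -> S4 -> S13
S13 first seen at step 5, revisited at step 7.
Cycle length = 7 - 5 = 2

2


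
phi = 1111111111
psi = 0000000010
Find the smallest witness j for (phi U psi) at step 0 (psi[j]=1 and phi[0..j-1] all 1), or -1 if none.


(phi U psi) at 0: need smallest j with psi[j]=1 and phi[i]=1 for all i in [0,j).
Scan from step 0:
  step 0: phi=1, psi=0 -> continue
  step 1: phi=1, psi=0 -> continue
  step 2: phi=1, psi=0 -> continue
  step 3: phi=1, psi=0 -> continue
  step 8: psi=1 and phi held for [0,8) -> witness found
Witness step = 8

8


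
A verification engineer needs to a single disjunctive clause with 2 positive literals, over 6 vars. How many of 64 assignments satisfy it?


Step 1: Total=2^6=64
Step 2: Unsat when all 2 false: 2^4=16
Step 3: Sat=64-16=48

48


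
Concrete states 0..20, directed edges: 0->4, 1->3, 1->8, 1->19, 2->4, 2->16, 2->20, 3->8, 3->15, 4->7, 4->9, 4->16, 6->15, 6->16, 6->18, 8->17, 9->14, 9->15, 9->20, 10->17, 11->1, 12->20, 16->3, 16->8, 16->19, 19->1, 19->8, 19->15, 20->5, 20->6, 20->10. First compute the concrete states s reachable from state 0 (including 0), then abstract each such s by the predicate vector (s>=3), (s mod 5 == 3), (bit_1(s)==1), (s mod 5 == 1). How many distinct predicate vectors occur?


BFS from 0:
Concrete reachable: {0, 1, 3, 4, 5, 6, 7, 8, 9, 10, 14, 15, 16, 17, 18, 19, 20}
Abstract via predicates (s>=3), (s mod 5 == 3), (bit_1(s)==1), (s mod 5 == 1):
  (0,0,0,0) <- {0}
  (0,0,0,1) <- {1}
  (1,0,0,0) <- {4, 5, 9, 17, 20}
  (1,0,0,1) <- {16}
  (1,0,1,0) <- {7, 10, 14, 15, 19}
  (1,0,1,1) <- {6}
  (1,1,0,0) <- {8}
  (1,1,1,0) <- {3, 18}
Distinct abstract states = 8

8


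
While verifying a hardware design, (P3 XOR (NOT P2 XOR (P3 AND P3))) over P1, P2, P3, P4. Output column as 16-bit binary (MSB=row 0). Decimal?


Formula: (P3 XOR (NOT P2 XOR (P3 AND P3))) over P1, P2, P3, P4 (16 rows)
Evaluate each row (bits = P1,P2,P3,P4, MSB first):
  row 0 [0000]: (0 XOR (NOT 0 XOR (0 AND 0))) -> 1
  row 1 [0001]: (0 XOR (NOT 0 XOR (0 AND 0))) -> 1
  row 2 [0010]: (1 XOR (NOT 0 XOR (1 AND 1))) -> 1
  row 3 [0011]: (1 XOR (NOT 0 XOR (1 AND 1))) -> 1
  row 4 [0100]: (0 XOR (NOT 1 XOR (0 AND 0))) -> 0
  row 5 [0101]: (0 XOR (NOT 1 XOR (0 AND 0))) -> 0
  row 6 [0110]: (1 XOR (NOT 1 XOR (1 AND 1))) -> 0
  row 7 [0111]: (1 XOR (NOT 1 XOR (1 AND 1))) -> 0
  row 8 [1000]: (0 XOR (NOT 0 XOR (0 AND 0))) -> 1
  row 9 [1001]: (0 XOR (NOT 0 XOR (0 AND 0))) -> 1
  row 10 [1010]: (1 XOR (NOT 0 XOR (1 AND 1))) -> 1
  row 11 [1011]: (1 XOR (NOT 0 XOR (1 AND 1))) -> 1
  row 12 [1100]: (0 XOR (NOT 1 XOR (0 AND 0))) -> 0
  row 13 [1101]: (0 XOR (NOT 1 XOR (0 AND 0))) -> 0
  row 14 [1110]: (1 XOR (NOT 1 XOR (1 AND 1))) -> 0
  row 15 [1111]: (1 XOR (NOT 1 XOR (1 AND 1))) -> 0
Full result column, 4 rows per line (P1,P2 fixed per line; P3,P4 runs 00..11 left to right):
  rows 0-3 [P1,P2=00]: 1111  = hex F
  rows 4-7 [P1,P2=01]: 0000  = hex 0
  rows 8-11 [P1,P2=10]: 1111  = hex F
  rows 12-15 [P1,P2=11]: 0000  = hex 0
Output column (row 0 .. row 15) = 1111000011110000
Output column grouped in 4s = 1111 0000 1111 0000 = 0xF0F0
Convert to decimal digit by digit (value = value*16 + digit):
  F -> 15
  15*16 + 0 = 240
  240*16 + 15 (F) = 3855
  3855*16 + 0 = 61680
Decimal = 61680

61680


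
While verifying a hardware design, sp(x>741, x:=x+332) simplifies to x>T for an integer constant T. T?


Formula: sp(P, x:=E) = exists old_x. (x = E[old_x/x]) AND P[old_x/x] (old_x is the value of x before the assignment; eliminate old_x by solving x = E[old_x/x] for old_x)
Step 1: Precondition P: x>741, i.e. old_x > 741
Step 2: Assignment gives x = old_x + 332, so old_x = x - 332
Step 3: Substitute into P: x - 332 > 741
Step 4: Simplify: x > 741+332 = 1073

1073


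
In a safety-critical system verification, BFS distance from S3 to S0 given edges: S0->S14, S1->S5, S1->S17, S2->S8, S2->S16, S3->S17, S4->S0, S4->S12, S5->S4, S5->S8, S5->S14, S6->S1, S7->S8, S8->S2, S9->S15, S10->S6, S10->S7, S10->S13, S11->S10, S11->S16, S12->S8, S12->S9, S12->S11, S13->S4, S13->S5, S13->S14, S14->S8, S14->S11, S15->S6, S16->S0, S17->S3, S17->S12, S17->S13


BFS layer-by-layer from S3:
  dist 0: {S3}
  dist 1: {S17}
  dist 2: {S12, S13}
  dist 3: {S4, S5, S8, S9, S11, S14}
  dist 4: {S0, S2, S10, S15, S16}
  -> S0 reached at distance 4
Shortest path length = 4

4


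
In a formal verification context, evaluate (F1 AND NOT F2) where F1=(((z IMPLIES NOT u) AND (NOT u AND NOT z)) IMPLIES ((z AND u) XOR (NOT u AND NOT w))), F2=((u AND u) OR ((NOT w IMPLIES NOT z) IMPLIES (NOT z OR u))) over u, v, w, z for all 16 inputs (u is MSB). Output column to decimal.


F1 = (((z IMPLIES NOT u) AND (NOT u AND NOT z)) IMPLIES ((z AND u) XOR (NOT u AND NOT w)))
F2 = ((u AND u) OR ((NOT w IMPLIES NOT z) IMPLIES (NOT z OR u)))
Counterexample to F1=>F2 is where F1=1 and F2=0.
Evaluate each row (bits = u,v,w,z, MSB first):
  row 0 [0000]: F1=1 F2=1 -> F1&~F2 -> 0
  row 1 [0001]: F1=1 F2=1 -> F1&~F2 -> 0
  row 2 [0010]: F1=0 F2=1 -> F1&~F2 -> 0
  row 3 [0011]: F1=1 F2=0 -> F1&~F2 -> 1
  row 4 [0100]: F1=1 F2=1 -> F1&~F2 -> 0
  row 5 [0101]: F1=1 F2=1 -> F1&~F2 -> 0
  row 6 [0110]: F1=0 F2=1 -> F1&~F2 -> 0
  row 7 [0111]: F1=1 F2=0 -> F1&~F2 -> 1
  row 8 [1000]: F1=1 F2=1 -> F1&~F2 -> 0
  row 9 [1001]: F1=1 F2=1 -> F1&~F2 -> 0
  row 10 [1010]: F1=1 F2=1 -> F1&~F2 -> 0
  row 11 [1011]: F1=1 F2=1 -> F1&~F2 -> 0
  row 12 [1100]: F1=1 F2=1 -> F1&~F2 -> 0
  row 13 [1101]: F1=1 F2=1 -> F1&~F2 -> 0
  row 14 [1110]: F1=1 F2=1 -> F1&~F2 -> 0
  row 15 [1111]: F1=1 F2=1 -> F1&~F2 -> 0
Full result column, 4 rows per line (u,v fixed per line; w,z runs 00..11 left to right):
  rows 0-3 [u,v=00]: 0001  = hex 1
  rows 4-7 [u,v=01]: 0001  = hex 1
  rows 8-11 [u,v=10]: 0000  = hex 0
  rows 12-15 [u,v=11]: 0000  = hex 0
Counterexample vector (row 0 .. row 15) = 0001000100000000
Output column grouped in 4s = 0001 0001 0000 0000 = 0x1100
Convert to decimal digit by digit (value = value*16 + digit):
  1 -> 1
  1*16 + 1 = 17
  17*16 + 0 = 272
  272*16 + 0 = 4352
Decimal = 4352

4352


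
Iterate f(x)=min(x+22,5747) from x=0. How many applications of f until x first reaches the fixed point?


Step 1: x=0, cap=5747, increment=22
Step 2: x grows by 22 each step until capped at 5747; fixed point is x=5747
Step 3: iterations = ceil(5747/22) = 262

262


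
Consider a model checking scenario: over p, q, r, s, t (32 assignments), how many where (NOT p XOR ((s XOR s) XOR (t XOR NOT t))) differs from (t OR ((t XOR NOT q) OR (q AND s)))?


F1 = (NOT p XOR ((s XOR s) XOR (t XOR NOT t)))
F2 = (t OR ((t XOR NOT q) OR (q AND s)))
Evaluate both on each of 32 rows (bits = p,q,r,s,t):
  row 0 [00000]: F1=0 F2=1 (differ) -> 1
  row 1 [00001]: F1=0 F2=1 (differ) -> 1
  row 2 [00010]: F1=0 F2=1 (differ) -> 1
  row 3 [00011]: F1=0 F2=1 (differ) -> 1
  row 4 [00100]: F1=0 F2=1 (differ) -> 1
  row 5 [00101]: F1=0 F2=1 (differ) -> 1
  row 6 [00110]: F1=0 F2=1 (differ) -> 1
  row 7 [00111]: F1=0 F2=1 (differ) -> 1
  row 8 [01000]: F1=0 F2=0 -> 0
  row 9 [01001]: F1=0 F2=1 (differ) -> 1
  row 10 [01010]: F1=0 F2=1 (differ) -> 1
  row 11 [01011]: F1=0 F2=1 (differ) -> 1
  row 12 [01100]: F1=0 F2=0 -> 0
  row 13 [01101]: F1=0 F2=1 (differ) -> 1
  row 14 [01110]: F1=0 F2=1 (differ) -> 1
  row 15 [01111]: F1=0 F2=1 (differ) -> 1
  row 16 [10000]: F1=1 F2=1 -> 0
  row 17 [10001]: F1=1 F2=1 -> 0
  row 18 [10010]: F1=1 F2=1 -> 0
  row 19 [10011]: F1=1 F2=1 -> 0
  row 20 [10100]: F1=1 F2=1 -> 0
  row 21 [10101]: F1=1 F2=1 -> 0
  row 22 [10110]: F1=1 F2=1 -> 0
  row 23 [10111]: F1=1 F2=1 -> 0
  row 24 [11000]: F1=1 F2=0 (differ) -> 1
  row 25 [11001]: F1=1 F2=1 -> 0
  row 26 [11010]: F1=1 F2=1 -> 0
  row 27 [11011]: F1=1 F2=1 -> 0
  row 28 [11100]: F1=1 F2=0 (differ) -> 1
  row 29 [11101]: F1=1 F2=1 -> 0
  row 30 [11110]: F1=1 F2=1 -> 0
  row 31 [11111]: F1=1 F2=1 -> 0
Full result column, 8 rows per line (p,q fixed per line; r,s,t runs 000..111 left to right):
  rows 0-7 [p,q=00]: 11111111  (ones: 8)
  rows 8-15 [p,q=01]: 01110111  (ones: 6)
  rows 16-23 [p,q=10]: 00000000  (ones: 0)
  rows 24-31 [p,q=11]: 10001000  (ones: 2)
Disagreements = 8+6+0+2 = 16

16


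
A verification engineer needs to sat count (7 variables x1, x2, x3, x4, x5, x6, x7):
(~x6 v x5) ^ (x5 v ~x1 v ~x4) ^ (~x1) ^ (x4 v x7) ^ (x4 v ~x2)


CNF with 5 clauses over 7 vars (128 assignments).
An assignment satisfies CNF iff every clause has >=1 true literal.
Check each row (bits = x1,x2,x3,x4,x5,x6,x7; clause T/F shown):
  row 0 [0000000]: clauses=TTTFT -> 0
  row 1 [0000001]: clauses=TTTTT -> 1
  row 2 [0000010]: clauses=FTTFT -> 0
  row 3 [0000011]: clauses=FTTTT -> 0
  row 4 [0000100]: clauses=TTTFT -> 0
  (every remaining row is evaluated the same way; all 128 results are listed next)
Full result column, 8 rows per line (x1,x2,x3,x4 fixed per line; x5,x6,x7 runs 000..111 left to right):
  rows 0-7 [x1,x2,x3,x4=0000]: 01000101  (ones: 3)
  rows 8-15 [x1,x2,x3,x4=0001]: 11001111  (ones: 6)
  rows 16-23 [x1,x2,x3,x4=0010]: 01000101  (ones: 3)
  rows 24-31 [x1,x2,x3,x4=0011]: 11001111  (ones: 6)
  rows 32-39 [x1,x2,x3,x4=0100]: 00000000  (ones: 0)
  rows 40-47 [x1,x2,x3,x4=0101]: 11001111  (ones: 6)
  rows 48-55 [x1,x2,x3,x4=0110]: 00000000  (ones: 0)
  rows 56-63 [x1,x2,x3,x4=0111]: 11001111  (ones: 6)
  rows 64-71 [x1,x2,x3,x4=1000]: 00000000  (ones: 0)
  rows 72-79 [x1,x2,x3,x4=1001]: 00000000  (ones: 0)
  rows 80-87 [x1,x2,x3,x4=1010]: 00000000  (ones: 0)
  rows 88-95 [x1,x2,x3,x4=1011]: 00000000  (ones: 0)
  rows 96-103 [x1,x2,x3,x4=1100]: 00000000  (ones: 0)
  rows 104-111 [x1,x2,x3,x4=1101]: 00000000  (ones: 0)
  rows 112-119 [x1,x2,x3,x4=1110]: 00000000  (ones: 0)
  rows 120-127 [x1,x2,x3,x4=1111]: 00000000  (ones: 0)
Satisfying assignments = 3+6+3+6+0+6+0+6+0+0+0+0+0+0+0+0 = 30

30


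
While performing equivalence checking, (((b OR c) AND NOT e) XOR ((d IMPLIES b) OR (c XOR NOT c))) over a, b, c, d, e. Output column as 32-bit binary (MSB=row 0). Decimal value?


Formula: (((b OR c) AND NOT e) XOR ((d IMPLIES b) OR (c XOR NOT c))) over a, b, c, d, e (32 rows)
Evaluate each row (bits = a,b,c,d,e, MSB first):
  row 0 [00000]: (((0 OR 0) AND NOT 0) XOR ((0 IMPLIES 0) OR (0 XOR NOT 0))) -> 1
  row 1 [00001]: (((0 OR 0) AND NOT 1) XOR ((0 IMPLIES 0) OR (0 XOR NOT 0))) -> 1
  row 2 [00010]: (((0 OR 0) AND NOT 0) XOR ((1 IMPLIES 0) OR (0 XOR NOT 0))) -> 1
  row 3 [00011]: (((0 OR 0) AND NOT 1) XOR ((1 IMPLIES 0) OR (0 XOR NOT 0))) -> 1
  row 4 [00100]: (((0 OR 1) AND NOT 0) XOR ((0 IMPLIES 0) OR (1 XOR NOT 1))) -> 0
  row 5 [00101]: (((0 OR 1) AND NOT 1) XOR ((0 IMPLIES 0) OR (1 XOR NOT 1))) -> 1
  row 6 [00110]: (((0 OR 1) AND NOT 0) XOR ((1 IMPLIES 0) OR (1 XOR NOT 1))) -> 0
  row 7 [00111]: (((0 OR 1) AND NOT 1) XOR ((1 IMPLIES 0) OR (1 XOR NOT 1))) -> 1
  row 8 [01000]: (((1 OR 0) AND NOT 0) XOR ((0 IMPLIES 1) OR (0 XOR NOT 0))) -> 0
  row 9 [01001]: (((1 OR 0) AND NOT 1) XOR ((0 IMPLIES 1) OR (0 XOR NOT 0))) -> 1
  row 10 [01010]: (((1 OR 0) AND NOT 0) XOR ((1 IMPLIES 1) OR (0 XOR NOT 0))) -> 0
  row 11 [01011]: (((1 OR 0) AND NOT 1) XOR ((1 IMPLIES 1) OR (0 XOR NOT 0))) -> 1
  row 12 [01100]: (((1 OR 1) AND NOT 0) XOR ((0 IMPLIES 1) OR (1 XOR NOT 1))) -> 0
  row 13 [01101]: (((1 OR 1) AND NOT 1) XOR ((0 IMPLIES 1) OR (1 XOR NOT 1))) -> 1
  row 14 [01110]: (((1 OR 1) AND NOT 0) XOR ((1 IMPLIES 1) OR (1 XOR NOT 1))) -> 0
  row 15 [01111]: (((1 OR 1) AND NOT 1) XOR ((1 IMPLIES 1) OR (1 XOR NOT 1))) -> 1
  row 16 [10000]: (((0 OR 0) AND NOT 0) XOR ((0 IMPLIES 0) OR (0 XOR NOT 0))) -> 1
  row 17 [10001]: (((0 OR 0) AND NOT 1) XOR ((0 IMPLIES 0) OR (0 XOR NOT 0))) -> 1
  row 18 [10010]: (((0 OR 0) AND NOT 0) XOR ((1 IMPLIES 0) OR (0 XOR NOT 0))) -> 1
  row 19 [10011]: (((0 OR 0) AND NOT 1) XOR ((1 IMPLIES 0) OR (0 XOR NOT 0))) -> 1
  row 20 [10100]: (((0 OR 1) AND NOT 0) XOR ((0 IMPLIES 0) OR (1 XOR NOT 1))) -> 0
  row 21 [10101]: (((0 OR 1) AND NOT 1) XOR ((0 IMPLIES 0) OR (1 XOR NOT 1))) -> 1
  row 22 [10110]: (((0 OR 1) AND NOT 0) XOR ((1 IMPLIES 0) OR (1 XOR NOT 1))) -> 0
  row 23 [10111]: (((0 OR 1) AND NOT 1) XOR ((1 IMPLIES 0) OR (1 XOR NOT 1))) -> 1
  row 24 [11000]: (((1 OR 0) AND NOT 0) XOR ((0 IMPLIES 1) OR (0 XOR NOT 0))) -> 0
  row 25 [11001]: (((1 OR 0) AND NOT 1) XOR ((0 IMPLIES 1) OR (0 XOR NOT 0))) -> 1
  row 26 [11010]: (((1 OR 0) AND NOT 0) XOR ((1 IMPLIES 1) OR (0 XOR NOT 0))) -> 0
  row 27 [11011]: (((1 OR 0) AND NOT 1) XOR ((1 IMPLIES 1) OR (0 XOR NOT 0))) -> 1
  row 28 [11100]: (((1 OR 1) AND NOT 0) XOR ((0 IMPLIES 1) OR (1 XOR NOT 1))) -> 0
  row 29 [11101]: (((1 OR 1) AND NOT 1) XOR ((0 IMPLIES 1) OR (1 XOR NOT 1))) -> 1
  row 30 [11110]: (((1 OR 1) AND NOT 0) XOR ((1 IMPLIES 1) OR (1 XOR NOT 1))) -> 0
  row 31 [11111]: (((1 OR 1) AND NOT 1) XOR ((1 IMPLIES 1) OR (1 XOR NOT 1))) -> 1
Full result column, 4 rows per line (a,b,c fixed per line; d,e runs 00..11 left to right):
  rows 0-3 [a,b,c=000]: 1111  = hex F
  rows 4-7 [a,b,c=001]: 0101  = hex 5
  rows 8-11 [a,b,c=010]: 0101  = hex 5
  rows 12-15 [a,b,c=011]: 0101  = hex 5
  rows 16-19 [a,b,c=100]: 1111  = hex F
  rows 20-23 [a,b,c=101]: 0101  = hex 5
  rows 24-27 [a,b,c=110]: 0101  = hex 5
  rows 28-31 [a,b,c=111]: 0101  = hex 5
Output column (row 0 .. row 31) = 11110101010101011111010101010101
Output column grouped in 4s = 1111 0101 0101 0101 1111 0101 0101 0101 = 0xF555F555
Convert to decimal digit by digit (value = value*16 + digit):
  F -> 15
  15*16 + 5 = 245
  245*16 + 5 = 3925
  3925*16 + 5 = 62805
  62805*16 + 15 (F) = 1004895
  1004895*16 + 5 = 16078325
  16078325*16 + 5 = 257253205
  257253205*16 + 5 = 4116051285
Decimal = 4116051285

4116051285


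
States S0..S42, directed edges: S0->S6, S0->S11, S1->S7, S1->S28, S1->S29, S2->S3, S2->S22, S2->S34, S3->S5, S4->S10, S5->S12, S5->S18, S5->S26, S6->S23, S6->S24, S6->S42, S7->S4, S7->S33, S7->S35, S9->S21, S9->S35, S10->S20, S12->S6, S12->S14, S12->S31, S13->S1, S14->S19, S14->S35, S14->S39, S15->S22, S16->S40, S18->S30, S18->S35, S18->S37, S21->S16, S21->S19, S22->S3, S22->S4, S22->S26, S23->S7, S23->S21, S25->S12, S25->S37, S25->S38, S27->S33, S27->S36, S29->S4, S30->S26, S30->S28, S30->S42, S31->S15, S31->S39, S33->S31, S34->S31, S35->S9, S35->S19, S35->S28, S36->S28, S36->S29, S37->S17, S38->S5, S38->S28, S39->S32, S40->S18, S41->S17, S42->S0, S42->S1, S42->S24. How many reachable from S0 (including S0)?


BFS from S0:
  layer 0: {S0}
  layer 1: {S6, S11}
  layer 2: {S23, S24, S42}
  layer 3: {S1, S7, S21}
  layer 4: {S4, S16, S19, S28, S29, S33, S35}
  layer 5: {S9, S10, S31, S40}
  layer 6: {S15, S18, S20, S39}
  layer 7: {S22, S30, S32, S37}
  layer 8: {S3, S17, S26}
  layer 9: {S5}
  layer 10: {S12}
  layer 11: {S14}
Reachable set: {S0, S1, S3, S4, S5, S6, S7, S9, S10, S11, S12, S14, S15, S16, S17, S18, S19, S20, S21, S22, S23, S24, S26, S28, S29, S30, S31, S32, S33, S35, S37, S39, S40, S42}
Count = 34

34


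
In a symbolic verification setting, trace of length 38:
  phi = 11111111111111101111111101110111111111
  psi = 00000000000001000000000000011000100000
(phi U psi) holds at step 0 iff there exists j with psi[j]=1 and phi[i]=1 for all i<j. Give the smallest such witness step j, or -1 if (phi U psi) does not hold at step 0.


(phi U psi) at 0: need smallest j with psi[j]=1 and phi[i]=1 for all i in [0,j).
Scan from step 0:
  step 0: phi=1, psi=0 -> continue
  step 1: phi=1, psi=0 -> continue
  step 2: phi=1, psi=0 -> continue
  step 3: phi=1, psi=0 -> continue
  step 13: psi=1 and phi held for [0,13) -> witness found
Witness step = 13

13


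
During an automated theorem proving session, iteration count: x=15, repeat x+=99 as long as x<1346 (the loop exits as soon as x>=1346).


Step 1: x goes from 15 toward 1346 by 99; the body runs while x<1346, so iterations = ceil((bound-start)/step)
Step 2: Distance=1331
Step 3: ceil(1331/99)=14

14


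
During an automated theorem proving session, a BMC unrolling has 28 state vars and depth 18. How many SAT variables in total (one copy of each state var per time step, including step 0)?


BMC unrolls to depth k, creating one copy of each state var for steps 0..k.
Step count = 18 + 1 = 19 (steps 0 through 18)
Vars per step = 28
Total = 28 * 19 = 532

532


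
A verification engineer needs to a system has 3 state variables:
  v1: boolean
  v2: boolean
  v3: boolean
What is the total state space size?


State space = product of domain sizes of all variables.
Domain sizes:
  v1 (boolean): 2
  v2 (boolean): 2
  v3 (boolean): 2
Product = 2 * 2 * 2 = 8

8


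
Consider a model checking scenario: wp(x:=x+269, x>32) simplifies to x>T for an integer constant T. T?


Formula: wp(x:=E, P) = P[E/x] (substitute E for x in postcondition)
Step 1: Postcondition: x>32
Step 2: Substitute x+269 for x: x+269>32
Step 3: Solve for x: x > 32-269 = -237

-237


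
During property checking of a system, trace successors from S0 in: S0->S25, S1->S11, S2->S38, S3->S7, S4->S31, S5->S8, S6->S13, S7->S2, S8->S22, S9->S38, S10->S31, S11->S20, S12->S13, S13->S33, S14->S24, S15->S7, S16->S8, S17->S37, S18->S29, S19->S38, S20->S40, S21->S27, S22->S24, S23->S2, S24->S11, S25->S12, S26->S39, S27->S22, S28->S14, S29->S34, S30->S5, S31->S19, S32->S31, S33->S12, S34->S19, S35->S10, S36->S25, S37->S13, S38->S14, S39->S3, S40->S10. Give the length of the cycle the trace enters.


Trace from S0 until a state repeats:
  S0 -> S25 -> S12 -> S13 -> S33 -> S12
S12 first seen at step 2, revisited at step 5.
Cycle length = 5 - 2 = 3

3


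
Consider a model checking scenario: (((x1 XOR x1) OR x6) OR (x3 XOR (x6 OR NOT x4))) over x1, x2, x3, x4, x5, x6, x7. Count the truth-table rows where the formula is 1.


Formula: (((x1 XOR x1) OR x6) OR (x3 XOR (x6 OR NOT x4))) over 7 vars (128 rows)
Evaluate each row (x1, x2, x3, x4, x5, x6, x7 as bits, MSB first):
  row 0 [0000000]: (((0 XOR 0) OR 0) OR (0 XOR (0 OR NOT 0))) -> 1
  row 1 [0000001]: (((0 XOR 0) OR 0) OR (0 XOR (0 OR NOT 0))) -> 1
  row 2 [0000010]: (((0 XOR 0) OR 1) OR (0 XOR (1 OR NOT 0))) -> 1
  row 3 [0000011]: (((0 XOR 0) OR 1) OR (0 XOR (1 OR NOT 0))) -> 1
  row 4 [0000100]: (((0 XOR 0) OR 0) OR (0 XOR (0 OR NOT 0))) -> 1
  (every remaining row is evaluated the same way; all 128 results are listed next)
Full result column, 8 rows per line (x1,x2,x3,x4 fixed per line; x5,x6,x7 runs 000..111 left to right):
  rows 0-7 [x1,x2,x3,x4=0000]: 11111111  (ones: 8)
  rows 8-15 [x1,x2,x3,x4=0001]: 00110011  (ones: 4)
  rows 16-23 [x1,x2,x3,x4=0010]: 00110011  (ones: 4)
  rows 24-31 [x1,x2,x3,x4=0011]: 11111111  (ones: 8)
  rows 32-39 [x1,x2,x3,x4=0100]: 11111111  (ones: 8)
  rows 40-47 [x1,x2,x3,x4=0101]: 00110011  (ones: 4)
  rows 48-55 [x1,x2,x3,x4=0110]: 00110011  (ones: 4)
  rows 56-63 [x1,x2,x3,x4=0111]: 11111111  (ones: 8)
  rows 64-71 [x1,x2,x3,x4=1000]: 11111111  (ones: 8)
  rows 72-79 [x1,x2,x3,x4=1001]: 00110011  (ones: 4)
  rows 80-87 [x1,x2,x3,x4=1010]: 00110011  (ones: 4)
  rows 88-95 [x1,x2,x3,x4=1011]: 11111111  (ones: 8)
  rows 96-103 [x1,x2,x3,x4=1100]: 11111111  (ones: 8)
  rows 104-111 [x1,x2,x3,x4=1101]: 00110011  (ones: 4)
  rows 112-119 [x1,x2,x3,x4=1110]: 00110011  (ones: 4)
  rows 120-127 [x1,x2,x3,x4=1111]: 11111111  (ones: 8)
Count of 1-rows = 8+4+4+8+8+4+4+8+8+4+4+8+8+4+4+8 = 96

96


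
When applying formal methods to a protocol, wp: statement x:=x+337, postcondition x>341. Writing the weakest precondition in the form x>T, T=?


Formula: wp(x:=E, P) = P[E/x] (substitute E for x in postcondition)
Step 1: Postcondition: x>341
Step 2: Substitute x+337 for x: x+337>341
Step 3: Solve for x: x > 341-337 = 4

4


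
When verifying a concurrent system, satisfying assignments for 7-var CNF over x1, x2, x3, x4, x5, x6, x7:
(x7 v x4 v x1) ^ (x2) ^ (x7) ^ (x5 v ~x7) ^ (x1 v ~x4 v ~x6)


CNF with 5 clauses over 7 vars (128 assignments).
An assignment satisfies CNF iff every clause has >=1 true literal.
Check each row (bits = x1,x2,x3,x4,x5,x6,x7; clause T/F shown):
  row 0 [0000000]: clauses=FFFTT -> 0
  row 1 [0000001]: clauses=TFTFT -> 0
  row 2 [0000010]: clauses=FFFTT -> 0
  row 3 [0000011]: clauses=TFTFT -> 0
  row 4 [0000100]: clauses=FFFTT -> 0
  (every remaining row is evaluated the same way; all 128 results are listed next)
Full result column, 8 rows per line (x1,x2,x3,x4 fixed per line; x5,x6,x7 runs 000..111 left to right):
  rows 0-7 [x1,x2,x3,x4=0000]: 00000000  (ones: 0)
  rows 8-15 [x1,x2,x3,x4=0001]: 00000000  (ones: 0)
  rows 16-23 [x1,x2,x3,x4=0010]: 00000000  (ones: 0)
  rows 24-31 [x1,x2,x3,x4=0011]: 00000000  (ones: 0)
  rows 32-39 [x1,x2,x3,x4=0100]: 00000101  (ones: 2)
  rows 40-47 [x1,x2,x3,x4=0101]: 00000100  (ones: 1)
  rows 48-55 [x1,x2,x3,x4=0110]: 00000101  (ones: 2)
  rows 56-63 [x1,x2,x3,x4=0111]: 00000100  (ones: 1)
  rows 64-71 [x1,x2,x3,x4=1000]: 00000000  (ones: 0)
  rows 72-79 [x1,x2,x3,x4=1001]: 00000000  (ones: 0)
  rows 80-87 [x1,x2,x3,x4=1010]: 00000000  (ones: 0)
  rows 88-95 [x1,x2,x3,x4=1011]: 00000000  (ones: 0)
  rows 96-103 [x1,x2,x3,x4=1100]: 00000101  (ones: 2)
  rows 104-111 [x1,x2,x3,x4=1101]: 00000101  (ones: 2)
  rows 112-119 [x1,x2,x3,x4=1110]: 00000101  (ones: 2)
  rows 120-127 [x1,x2,x3,x4=1111]: 00000101  (ones: 2)
Satisfying assignments = 0+0+0+0+2+1+2+1+0+0+0+0+2+2+2+2 = 14

14


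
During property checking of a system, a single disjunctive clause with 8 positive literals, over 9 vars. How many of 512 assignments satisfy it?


Step 1: Total=2^9=512
Step 2: Unsat when all 8 false: 2^1=2
Step 3: Sat=512-2=510

510


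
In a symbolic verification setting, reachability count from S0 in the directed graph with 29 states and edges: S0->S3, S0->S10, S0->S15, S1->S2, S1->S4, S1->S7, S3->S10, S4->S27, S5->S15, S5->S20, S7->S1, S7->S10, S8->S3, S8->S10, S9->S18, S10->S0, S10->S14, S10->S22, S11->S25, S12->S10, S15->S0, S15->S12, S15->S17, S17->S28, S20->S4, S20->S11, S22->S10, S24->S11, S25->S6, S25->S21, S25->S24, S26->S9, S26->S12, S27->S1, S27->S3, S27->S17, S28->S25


BFS from S0:
  layer 0: {S0}
  layer 1: {S3, S10, S15}
  layer 2: {S12, S14, S17, S22}
  layer 3: {S28}
  layer 4: {S25}
  layer 5: {S6, S21, S24}
  layer 6: {S11}
Reachable set: {S0, S3, S6, S10, S11, S12, S14, S15, S17, S21, S22, S24, S25, S28}
Count = 14

14


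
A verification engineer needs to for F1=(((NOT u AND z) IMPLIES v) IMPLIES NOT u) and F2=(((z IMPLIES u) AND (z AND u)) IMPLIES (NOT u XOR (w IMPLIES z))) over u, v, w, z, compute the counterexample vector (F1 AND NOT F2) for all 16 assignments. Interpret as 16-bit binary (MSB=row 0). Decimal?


F1 = (((NOT u AND z) IMPLIES v) IMPLIES NOT u)
F2 = (((z IMPLIES u) AND (z AND u)) IMPLIES (NOT u XOR (w IMPLIES z)))
Counterexample to F1=>F2 is where F1=1 and F2=0.
Evaluate each row (bits = u,v,w,z, MSB first):
  row 0 [0000]: F1=1 F2=1 -> F1&~F2 -> 0
  row 1 [0001]: F1=1 F2=1 -> F1&~F2 -> 0
  row 2 [0010]: F1=1 F2=1 -> F1&~F2 -> 0
  row 3 [0011]: F1=1 F2=1 -> F1&~F2 -> 0
  row 4 [0100]: F1=1 F2=1 -> F1&~F2 -> 0
  row 5 [0101]: F1=1 F2=1 -> F1&~F2 -> 0
  row 6 [0110]: F1=1 F2=1 -> F1&~F2 -> 0
  row 7 [0111]: F1=1 F2=1 -> F1&~F2 -> 0
  row 8 [1000]: F1=0 F2=1 -> F1&~F2 -> 0
  row 9 [1001]: F1=0 F2=1 -> F1&~F2 -> 0
  row 10 [1010]: F1=0 F2=1 -> F1&~F2 -> 0
  row 11 [1011]: F1=0 F2=1 -> F1&~F2 -> 0
  row 12 [1100]: F1=0 F2=1 -> F1&~F2 -> 0
  row 13 [1101]: F1=0 F2=1 -> F1&~F2 -> 0
  row 14 [1110]: F1=0 F2=1 -> F1&~F2 -> 0
  row 15 [1111]: F1=0 F2=1 -> F1&~F2 -> 0
Full result column, 4 rows per line (u,v fixed per line; w,z runs 00..11 left to right):
  rows 0-3 [u,v=00]: 0000  = hex 0
  rows 4-7 [u,v=01]: 0000  = hex 0
  rows 8-11 [u,v=10]: 0000  = hex 0
  rows 12-15 [u,v=11]: 0000  = hex 0
Counterexample vector (row 0 .. row 15) = 0000000000000000
Output column grouped in 4s = 0000 0000 0000 0000 = 0x0000
Convert to decimal digit by digit (value = value*16 + digit):
  0 -> 0
  0*16 + 0 = 0
  0*16 + 0 = 0
  0*16 + 0 = 0
Decimal = 0

0


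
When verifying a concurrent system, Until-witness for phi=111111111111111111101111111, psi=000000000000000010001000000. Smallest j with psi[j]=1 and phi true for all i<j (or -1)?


(phi U psi) at 0: need smallest j with psi[j]=1 and phi[i]=1 for all i in [0,j).
Scan from step 0:
  step 0: phi=1, psi=0 -> continue
  step 1: phi=1, psi=0 -> continue
  step 2: phi=1, psi=0 -> continue
  step 3: phi=1, psi=0 -> continue
  step 16: psi=1 and phi held for [0,16) -> witness found
Witness step = 16

16


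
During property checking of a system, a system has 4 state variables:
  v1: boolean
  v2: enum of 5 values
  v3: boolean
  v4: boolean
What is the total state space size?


State space = product of domain sizes of all variables.
Domain sizes:
  v1 (boolean): 2
  v2 (enum of 5 values): 5
  v3 (boolean): 2
  v4 (boolean): 2
Product = 2 * 5 * 2 * 2 = 40

40


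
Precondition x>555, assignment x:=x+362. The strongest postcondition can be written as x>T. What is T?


Formula: sp(P, x:=E) = exists old_x. (x = E[old_x/x]) AND P[old_x/x] (old_x is the value of x before the assignment; eliminate old_x by solving x = E[old_x/x] for old_x)
Step 1: Precondition P: x>555, i.e. old_x > 555
Step 2: Assignment gives x = old_x + 362, so old_x = x - 362
Step 3: Substitute into P: x - 362 > 555
Step 4: Simplify: x > 555+362 = 917

917


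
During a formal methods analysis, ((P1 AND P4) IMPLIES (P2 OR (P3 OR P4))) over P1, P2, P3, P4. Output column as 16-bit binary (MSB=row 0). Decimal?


Formula: ((P1 AND P4) IMPLIES (P2 OR (P3 OR P4))) over P1, P2, P3, P4 (16 rows)
Evaluate each row (bits = P1,P2,P3,P4, MSB first):
  row 0 [0000]: ((0 AND 0) IMPLIES (0 OR (0 OR 0))) -> 1
  row 1 [0001]: ((0 AND 1) IMPLIES (0 OR (0 OR 1))) -> 1
  row 2 [0010]: ((0 AND 0) IMPLIES (0 OR (1 OR 0))) -> 1
  row 3 [0011]: ((0 AND 1) IMPLIES (0 OR (1 OR 1))) -> 1
  row 4 [0100]: ((0 AND 0) IMPLIES (1 OR (0 OR 0))) -> 1
  row 5 [0101]: ((0 AND 1) IMPLIES (1 OR (0 OR 1))) -> 1
  row 6 [0110]: ((0 AND 0) IMPLIES (1 OR (1 OR 0))) -> 1
  row 7 [0111]: ((0 AND 1) IMPLIES (1 OR (1 OR 1))) -> 1
  row 8 [1000]: ((1 AND 0) IMPLIES (0 OR (0 OR 0))) -> 1
  row 9 [1001]: ((1 AND 1) IMPLIES (0 OR (0 OR 1))) -> 1
  row 10 [1010]: ((1 AND 0) IMPLIES (0 OR (1 OR 0))) -> 1
  row 11 [1011]: ((1 AND 1) IMPLIES (0 OR (1 OR 1))) -> 1
  row 12 [1100]: ((1 AND 0) IMPLIES (1 OR (0 OR 0))) -> 1
  row 13 [1101]: ((1 AND 1) IMPLIES (1 OR (0 OR 1))) -> 1
  row 14 [1110]: ((1 AND 0) IMPLIES (1 OR (1 OR 0))) -> 1
  row 15 [1111]: ((1 AND 1) IMPLIES (1 OR (1 OR 1))) -> 1
Full result column, 4 rows per line (P1,P2 fixed per line; P3,P4 runs 00..11 left to right):
  rows 0-3 [P1,P2=00]: 1111  = hex F
  rows 4-7 [P1,P2=01]: 1111  = hex F
  rows 8-11 [P1,P2=10]: 1111  = hex F
  rows 12-15 [P1,P2=11]: 1111  = hex F
Output column (row 0 .. row 15) = 1111111111111111
Output column grouped in 4s = 1111 1111 1111 1111 = 0xFFFF
Convert to decimal digit by digit (value = value*16 + digit):
  F -> 15
  15*16 + 15 (F) = 255
  255*16 + 15 (F) = 4095
  4095*16 + 15 (F) = 65535
Decimal = 65535

65535


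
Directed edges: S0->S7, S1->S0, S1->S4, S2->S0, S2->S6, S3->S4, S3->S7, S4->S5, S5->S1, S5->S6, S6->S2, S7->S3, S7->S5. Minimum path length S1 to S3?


BFS layer-by-layer from S1:
  dist 0: {S1}
  dist 1: {S0, S4}
  dist 2: {S5, S7}
  dist 3: {S3, S6}
  -> S3 reached at distance 3
Shortest path length = 3

3


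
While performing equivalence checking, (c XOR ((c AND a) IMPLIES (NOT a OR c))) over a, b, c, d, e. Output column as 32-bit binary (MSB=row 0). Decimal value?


Formula: (c XOR ((c AND a) IMPLIES (NOT a OR c))) over a, b, c, d, e (32 rows)
Evaluate each row (bits = a,b,c,d,e, MSB first):
  row 0 [00000]: (0 XOR ((0 AND 0) IMPLIES (NOT 0 OR 0))) -> 1
  row 1 [00001]: (0 XOR ((0 AND 0) IMPLIES (NOT 0 OR 0))) -> 1
  row 2 [00010]: (0 XOR ((0 AND 0) IMPLIES (NOT 0 OR 0))) -> 1
  row 3 [00011]: (0 XOR ((0 AND 0) IMPLIES (NOT 0 OR 0))) -> 1
  row 4 [00100]: (1 XOR ((1 AND 0) IMPLIES (NOT 0 OR 1))) -> 0
  row 5 [00101]: (1 XOR ((1 AND 0) IMPLIES (NOT 0 OR 1))) -> 0
  row 6 [00110]: (1 XOR ((1 AND 0) IMPLIES (NOT 0 OR 1))) -> 0
  row 7 [00111]: (1 XOR ((1 AND 0) IMPLIES (NOT 0 OR 1))) -> 0
  row 8 [01000]: (0 XOR ((0 AND 0) IMPLIES (NOT 0 OR 0))) -> 1
  row 9 [01001]: (0 XOR ((0 AND 0) IMPLIES (NOT 0 OR 0))) -> 1
  row 10 [01010]: (0 XOR ((0 AND 0) IMPLIES (NOT 0 OR 0))) -> 1
  row 11 [01011]: (0 XOR ((0 AND 0) IMPLIES (NOT 0 OR 0))) -> 1
  row 12 [01100]: (1 XOR ((1 AND 0) IMPLIES (NOT 0 OR 1))) -> 0
  row 13 [01101]: (1 XOR ((1 AND 0) IMPLIES (NOT 0 OR 1))) -> 0
  row 14 [01110]: (1 XOR ((1 AND 0) IMPLIES (NOT 0 OR 1))) -> 0
  row 15 [01111]: (1 XOR ((1 AND 0) IMPLIES (NOT 0 OR 1))) -> 0
  row 16 [10000]: (0 XOR ((0 AND 1) IMPLIES (NOT 1 OR 0))) -> 1
  row 17 [10001]: (0 XOR ((0 AND 1) IMPLIES (NOT 1 OR 0))) -> 1
  row 18 [10010]: (0 XOR ((0 AND 1) IMPLIES (NOT 1 OR 0))) -> 1
  row 19 [10011]: (0 XOR ((0 AND 1) IMPLIES (NOT 1 OR 0))) -> 1
  row 20 [10100]: (1 XOR ((1 AND 1) IMPLIES (NOT 1 OR 1))) -> 0
  row 21 [10101]: (1 XOR ((1 AND 1) IMPLIES (NOT 1 OR 1))) -> 0
  row 22 [10110]: (1 XOR ((1 AND 1) IMPLIES (NOT 1 OR 1))) -> 0
  row 23 [10111]: (1 XOR ((1 AND 1) IMPLIES (NOT 1 OR 1))) -> 0
  row 24 [11000]: (0 XOR ((0 AND 1) IMPLIES (NOT 1 OR 0))) -> 1
  row 25 [11001]: (0 XOR ((0 AND 1) IMPLIES (NOT 1 OR 0))) -> 1
  row 26 [11010]: (0 XOR ((0 AND 1) IMPLIES (NOT 1 OR 0))) -> 1
  row 27 [11011]: (0 XOR ((0 AND 1) IMPLIES (NOT 1 OR 0))) -> 1
  row 28 [11100]: (1 XOR ((1 AND 1) IMPLIES (NOT 1 OR 1))) -> 0
  row 29 [11101]: (1 XOR ((1 AND 1) IMPLIES (NOT 1 OR 1))) -> 0
  row 30 [11110]: (1 XOR ((1 AND 1) IMPLIES (NOT 1 OR 1))) -> 0
  row 31 [11111]: (1 XOR ((1 AND 1) IMPLIES (NOT 1 OR 1))) -> 0
Full result column, 4 rows per line (a,b,c fixed per line; d,e runs 00..11 left to right):
  rows 0-3 [a,b,c=000]: 1111  = hex F
  rows 4-7 [a,b,c=001]: 0000  = hex 0
  rows 8-11 [a,b,c=010]: 1111  = hex F
  rows 12-15 [a,b,c=011]: 0000  = hex 0
  rows 16-19 [a,b,c=100]: 1111  = hex F
  rows 20-23 [a,b,c=101]: 0000  = hex 0
  rows 24-27 [a,b,c=110]: 1111  = hex F
  rows 28-31 [a,b,c=111]: 0000  = hex 0
Output column (row 0 .. row 31) = 11110000111100001111000011110000
Output column grouped in 4s = 1111 0000 1111 0000 1111 0000 1111 0000 = 0xF0F0F0F0
Convert to decimal digit by digit (value = value*16 + digit):
  F -> 15
  15*16 + 0 = 240
  240*16 + 15 (F) = 3855
  3855*16 + 0 = 61680
  61680*16 + 15 (F) = 986895
  986895*16 + 0 = 15790320
  15790320*16 + 15 (F) = 252645135
  252645135*16 + 0 = 4042322160
Decimal = 4042322160

4042322160


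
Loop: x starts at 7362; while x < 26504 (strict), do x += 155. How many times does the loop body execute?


Step 1: x goes from 7362 toward 26504 by 155; the body runs while x<26504, so iterations = ceil((bound-start)/step)
Step 2: Distance=19142
Step 3: ceil(19142/155)=124

124


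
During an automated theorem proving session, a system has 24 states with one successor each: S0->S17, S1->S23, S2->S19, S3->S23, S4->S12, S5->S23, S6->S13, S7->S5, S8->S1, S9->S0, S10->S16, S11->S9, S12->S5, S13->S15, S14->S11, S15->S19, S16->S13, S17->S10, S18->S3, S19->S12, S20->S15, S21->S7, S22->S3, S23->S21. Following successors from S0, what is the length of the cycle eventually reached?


Trace from S0 until a state repeats:
  S0 -> S17 -> S10 -> S16 -> S13 -> S15 -> S19 -> S12 -> S5 -> S23 -> S21 -> S7 -> S5
S5 first seen at step 8, revisited at step 12.
Cycle length = 12 - 8 = 4

4


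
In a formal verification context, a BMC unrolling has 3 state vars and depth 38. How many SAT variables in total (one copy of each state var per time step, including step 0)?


BMC unrolls to depth k, creating one copy of each state var for steps 0..k.
Step count = 38 + 1 = 39 (steps 0 through 38)
Vars per step = 3
Total = 3 * 39 = 117

117


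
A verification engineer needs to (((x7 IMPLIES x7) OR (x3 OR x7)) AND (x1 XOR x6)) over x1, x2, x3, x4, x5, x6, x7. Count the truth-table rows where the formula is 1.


Formula: (((x7 IMPLIES x7) OR (x3 OR x7)) AND (x1 XOR x6)) over 7 vars (128 rows)
Evaluate each row (x1, x2, x3, x4, x5, x6, x7 as bits, MSB first):
  row 0 [0000000]: (((0 IMPLIES 0) OR (0 OR 0)) AND (0 XOR 0)) -> 0
  row 1 [0000001]: (((1 IMPLIES 1) OR (0 OR 1)) AND (0 XOR 0)) -> 0
  row 2 [0000010]: (((0 IMPLIES 0) OR (0 OR 0)) AND (0 XOR 1)) -> 1
  row 3 [0000011]: (((1 IMPLIES 1) OR (0 OR 1)) AND (0 XOR 1)) -> 1
  row 4 [0000100]: (((0 IMPLIES 0) OR (0 OR 0)) AND (0 XOR 0)) -> 0
  (every remaining row is evaluated the same way; all 128 results are listed next)
Full result column, 8 rows per line (x1,x2,x3,x4 fixed per line; x5,x6,x7 runs 000..111 left to right):
  rows 0-7 [x1,x2,x3,x4=0000]: 00110011  (ones: 4)
  rows 8-15 [x1,x2,x3,x4=0001]: 00110011  (ones: 4)
  rows 16-23 [x1,x2,x3,x4=0010]: 00110011  (ones: 4)
  rows 24-31 [x1,x2,x3,x4=0011]: 00110011  (ones: 4)
  rows 32-39 [x1,x2,x3,x4=0100]: 00110011  (ones: 4)
  rows 40-47 [x1,x2,x3,x4=0101]: 00110011  (ones: 4)
  rows 48-55 [x1,x2,x3,x4=0110]: 00110011  (ones: 4)
  rows 56-63 [x1,x2,x3,x4=0111]: 00110011  (ones: 4)
  rows 64-71 [x1,x2,x3,x4=1000]: 11001100  (ones: 4)
  rows 72-79 [x1,x2,x3,x4=1001]: 11001100  (ones: 4)
  rows 80-87 [x1,x2,x3,x4=1010]: 11001100  (ones: 4)
  rows 88-95 [x1,x2,x3,x4=1011]: 11001100  (ones: 4)
  rows 96-103 [x1,x2,x3,x4=1100]: 11001100  (ones: 4)
  rows 104-111 [x1,x2,x3,x4=1101]: 11001100  (ones: 4)
  rows 112-119 [x1,x2,x3,x4=1110]: 11001100  (ones: 4)
  rows 120-127 [x1,x2,x3,x4=1111]: 11001100  (ones: 4)
Count of 1-rows = 4+4+4+4+4+4+4+4+4+4+4+4+4+4+4+4 = 64

64


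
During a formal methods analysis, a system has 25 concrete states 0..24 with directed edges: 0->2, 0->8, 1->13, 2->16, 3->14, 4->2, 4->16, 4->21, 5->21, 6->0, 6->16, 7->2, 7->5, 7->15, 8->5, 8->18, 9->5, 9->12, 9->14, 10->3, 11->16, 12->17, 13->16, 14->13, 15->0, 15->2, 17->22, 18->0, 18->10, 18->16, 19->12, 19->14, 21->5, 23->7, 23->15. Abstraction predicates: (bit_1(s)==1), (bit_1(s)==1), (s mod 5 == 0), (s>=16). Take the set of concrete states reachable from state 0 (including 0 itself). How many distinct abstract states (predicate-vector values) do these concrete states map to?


BFS from 0:
Concrete reachable: {0, 2, 3, 5, 8, 10, 13, 14, 16, 18, 21}
Abstract via predicates (bit_1(s)==1), (bit_1(s)==1), (s mod 5 == 0), (s>=16):
  (0,0,0,0) <- {8, 13}
  (0,0,0,1) <- {16, 21}
  (0,0,1,0) <- {0, 5}
  (1,1,0,0) <- {2, 3, 14}
  (1,1,0,1) <- {18}
  (1,1,1,0) <- {10}
Distinct abstract states = 6

6


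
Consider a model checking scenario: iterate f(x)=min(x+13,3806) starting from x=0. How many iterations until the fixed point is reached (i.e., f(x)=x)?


Step 1: x=0, cap=3806, increment=13
Step 2: x grows by 13 each step until capped at 3806; fixed point is x=3806
Step 3: iterations = ceil(3806/13) = 293

293


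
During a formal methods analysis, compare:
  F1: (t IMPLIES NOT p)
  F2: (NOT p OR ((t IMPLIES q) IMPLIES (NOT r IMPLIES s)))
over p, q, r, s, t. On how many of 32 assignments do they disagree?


F1 = (t IMPLIES NOT p)
F2 = (NOT p OR ((t IMPLIES q) IMPLIES (NOT r IMPLIES s)))
Evaluate both on each of 32 rows (bits = p,q,r,s,t):
  row 0 [00000]: F1=1 F2=1 -> 0
  row 1 [00001]: F1=1 F2=1 -> 0
  row 2 [00010]: F1=1 F2=1 -> 0
  row 3 [00011]: F1=1 F2=1 -> 0
  row 4 [00100]: F1=1 F2=1 -> 0
  row 5 [00101]: F1=1 F2=1 -> 0
  row 6 [00110]: F1=1 F2=1 -> 0
  row 7 [00111]: F1=1 F2=1 -> 0
  row 8 [01000]: F1=1 F2=1 -> 0
  row 9 [01001]: F1=1 F2=1 -> 0
  row 10 [01010]: F1=1 F2=1 -> 0
  row 11 [01011]: F1=1 F2=1 -> 0
  row 12 [01100]: F1=1 F2=1 -> 0
  row 13 [01101]: F1=1 F2=1 -> 0
  row 14 [01110]: F1=1 F2=1 -> 0
  row 15 [01111]: F1=1 F2=1 -> 0
  row 16 [10000]: F1=1 F2=0 (differ) -> 1
  row 17 [10001]: F1=0 F2=1 (differ) -> 1
  row 18 [10010]: F1=1 F2=1 -> 0
  row 19 [10011]: F1=0 F2=1 (differ) -> 1
  row 20 [10100]: F1=1 F2=1 -> 0
  row 21 [10101]: F1=0 F2=1 (differ) -> 1
  row 22 [10110]: F1=1 F2=1 -> 0
  row 23 [10111]: F1=0 F2=1 (differ) -> 1
  row 24 [11000]: F1=1 F2=0 (differ) -> 1
  row 25 [11001]: F1=0 F2=0 -> 0
  row 26 [11010]: F1=1 F2=1 -> 0
  row 27 [11011]: F1=0 F2=1 (differ) -> 1
  row 28 [11100]: F1=1 F2=1 -> 0
  row 29 [11101]: F1=0 F2=1 (differ) -> 1
  row 30 [11110]: F1=1 F2=1 -> 0
  row 31 [11111]: F1=0 F2=1 (differ) -> 1
Full result column, 8 rows per line (p,q fixed per line; r,s,t runs 000..111 left to right):
  rows 0-7 [p,q=00]: 00000000  (ones: 0)
  rows 8-15 [p,q=01]: 00000000  (ones: 0)
  rows 16-23 [p,q=10]: 11010101  (ones: 5)
  rows 24-31 [p,q=11]: 10010101  (ones: 4)
Disagreements = 0+0+5+4 = 9

9


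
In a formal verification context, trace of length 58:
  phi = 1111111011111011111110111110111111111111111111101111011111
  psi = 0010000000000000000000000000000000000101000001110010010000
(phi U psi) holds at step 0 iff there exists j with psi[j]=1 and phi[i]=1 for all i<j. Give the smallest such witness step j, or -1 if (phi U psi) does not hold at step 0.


(phi U psi) at 0: need smallest j with psi[j]=1 and phi[i]=1 for all i in [0,j).
Scan from step 0:
  step 0: phi=1, psi=0 -> continue
  step 1: phi=1, psi=0 -> continue
  step 2: psi=1 and phi held for [0,2) -> witness found
Witness step = 2

2


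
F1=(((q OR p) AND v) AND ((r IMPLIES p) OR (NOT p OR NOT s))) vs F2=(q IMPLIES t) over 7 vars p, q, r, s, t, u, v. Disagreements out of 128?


F1 = (((q OR p) AND v) AND ((r IMPLIES p) OR (NOT p OR NOT s)))
F2 = (q IMPLIES t)
Evaluate both on each of 128 rows (bits = p,q,r,s,t,u,v):
  row 0 [0000000]: F1=0 F2=1 (differ) -> 1
  row 1 [0000001]: F1=0 F2=1 (differ) -> 1
  row 2 [0000010]: F1=0 F2=1 (differ) -> 1
  row 3 [0000011]: F1=0 F2=1 (differ) -> 1
  row 4 [0000100]: F1=0 F2=1 (differ) -> 1
  (every remaining row is evaluated the same way; all 128 results are listed next)
Full result column, 8 rows per line (p,q,r,s fixed per line; t,u,v runs 000..111 left to right):
  rows 0-7 [p,q,r,s=0000]: 11111111  (ones: 8)
  rows 8-15 [p,q,r,s=0001]: 11111111  (ones: 8)
  rows 16-23 [p,q,r,s=0010]: 11111111  (ones: 8)
  rows 24-31 [p,q,r,s=0011]: 11111111  (ones: 8)
  rows 32-39 [p,q,r,s=0100]: 01011010  (ones: 4)
  rows 40-47 [p,q,r,s=0101]: 01011010  (ones: 4)
  rows 48-55 [p,q,r,s=0110]: 01011010  (ones: 4)
  rows 56-63 [p,q,r,s=0111]: 01011010  (ones: 4)
  rows 64-71 [p,q,r,s=1000]: 10101010  (ones: 4)
  rows 72-79 [p,q,r,s=1001]: 10101010  (ones: 4)
  rows 80-87 [p,q,r,s=1010]: 10101010  (ones: 4)
  rows 88-95 [p,q,r,s=1011]: 10101010  (ones: 4)
  rows 96-103 [p,q,r,s=1100]: 01011010  (ones: 4)
  rows 104-111 [p,q,r,s=1101]: 01011010  (ones: 4)
  rows 112-119 [p,q,r,s=1110]: 01011010  (ones: 4)
  rows 120-127 [p,q,r,s=1111]: 01011010  (ones: 4)
Disagreements = 8+8+8+8+4+4+4+4+4+4+4+4+4+4+4+4 = 80

80
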